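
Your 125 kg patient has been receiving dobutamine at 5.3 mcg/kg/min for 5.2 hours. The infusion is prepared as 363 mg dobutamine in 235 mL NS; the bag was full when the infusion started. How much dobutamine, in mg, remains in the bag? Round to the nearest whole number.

Dose = 5.3 mcg/kg/min × 125 kg = 662.5 mcg/min
662.5 mcg/min × 60 min/hr = 39750 mcg/hr
Concentration = 363 mg ÷ 235 mL = 1.544681 mg/mL = 1544.681 mcg/mL
Rate = 39750 mcg/hr ÷ 1544.681 mcg/mL = 25.73347 mL/hr
Volume infused = 25.73347 mL/hr × 5.2 hr = 133.814 mL
Volume remaining = 235 − 133.814 = 101.186 mL
Drug remaining = 101.186 mL × 1544.681 mcg/mL = 156300 mcg = 156.3 mg

156 mg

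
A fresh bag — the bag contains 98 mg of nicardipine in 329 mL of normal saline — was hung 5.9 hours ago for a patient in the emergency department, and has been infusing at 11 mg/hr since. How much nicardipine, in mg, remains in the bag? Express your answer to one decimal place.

Concentration = 98 mg ÷ 329 mL = 0.2978723 mg/mL
Rate = 11 mg/hr ÷ 0.2978723 mg/mL = 36.92857 mL/hr
Volume infused = 36.92857 mL/hr × 5.9 hr = 217.8786 mL
Volume remaining = 329 − 217.8786 = 111.1214 mL
Drug remaining = 111.1214 mL × 0.2978723 mg/mL = 33.1 mg

33.1 mg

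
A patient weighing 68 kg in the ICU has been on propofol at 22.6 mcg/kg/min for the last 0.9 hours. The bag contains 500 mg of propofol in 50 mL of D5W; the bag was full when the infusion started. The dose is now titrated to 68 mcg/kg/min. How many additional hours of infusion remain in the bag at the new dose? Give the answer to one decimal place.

Initial rate:
Dose = 22.6 mcg/kg/min × 68 kg = 1536.8 mcg/min
1536.8 mcg/min × 60 min/hr = 92208 mcg/hr
Concentration = 500 mg ÷ 50 mL = 10 mg/mL = 10000 mcg/mL
Rate = 92208 mcg/hr ÷ 10000 mcg/mL = 9.2208 mL/hr
Volume infused so far = 9.2208 mL/hr × 0.9 hr = 8.29872 mL
Volume remaining = 50 − 8.29872 = 41.70128 mL
New rate:
Dose = 68 mcg/kg/min × 68 kg = 4624 mcg/min
4624 mcg/min × 60 min/hr = 277440 mcg/hr
Rate = 277440 mcg/hr ÷ 10000 mcg/mL = 27.744 mL/hr
Time remaining = 41.70128 mL ÷ 27.744 mL/hr = 1.503074 hr

1.5 hours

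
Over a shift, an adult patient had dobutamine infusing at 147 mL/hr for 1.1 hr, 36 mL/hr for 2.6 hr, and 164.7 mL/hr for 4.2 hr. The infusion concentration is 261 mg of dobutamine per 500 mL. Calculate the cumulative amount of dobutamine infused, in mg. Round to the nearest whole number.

494 mg

Concentration = 261 mg ÷ 500 mL = 0.522 mg/mL
Stage 1: 147 mL/hr × 1.1 hr = 161.7 mL → 161.7 mL × 0.522 mg/mL = 84.4074 mg
Stage 2: 36 mL/hr × 2.6 hr = 93.6 mL → 93.6 mL × 0.522 mg/mL = 48.8592 mg
Stage 3: 164.7 mL/hr × 4.2 hr = 691.74 mL → 691.74 mL × 0.522 mg/mL = 361.0883 mg
Total = 84.4074 + 48.8592 + 361.0883 = 494.3549 mg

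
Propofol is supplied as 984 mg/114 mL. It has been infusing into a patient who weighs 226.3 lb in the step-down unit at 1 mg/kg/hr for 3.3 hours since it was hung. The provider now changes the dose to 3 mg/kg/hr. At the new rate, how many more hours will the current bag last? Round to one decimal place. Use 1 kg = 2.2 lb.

2.1 hours

Initial rate:
Weight = 226.3 lb ÷ 2.2 lb/kg = 102.8636 kg
Dose = 1 mg/kg/hr × 102.8636 kg = 102.8636 mg/hr
Concentration = 984 mg ÷ 114 mL = 8.631579 mg/mL
Rate = 102.8636 mg/hr ÷ 8.631579 mg/mL = 11.91713 mL/hr
Volume infused so far = 11.91713 mL/hr × 3.3 hr = 39.32652 mL
Volume remaining = 114 − 39.32652 = 74.67348 mL
New rate:
Dose = 3 mg/kg/hr × 102.8636 kg = 308.5909 mg/hr
Rate = 308.5909 mg/hr ÷ 8.631579 mg/mL = 35.75139 mL/hr
Time remaining = 74.67348 mL ÷ 35.75139 mL/hr = 2.088688 hr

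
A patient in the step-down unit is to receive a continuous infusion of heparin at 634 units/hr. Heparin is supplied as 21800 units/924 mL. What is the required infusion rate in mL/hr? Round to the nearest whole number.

27 mL/hr

Concentration = 21800 units ÷ 924 mL = 23.59307 units/mL
Rate = 634 units/hr ÷ 23.59307 units/mL = 26.87229 mL/hr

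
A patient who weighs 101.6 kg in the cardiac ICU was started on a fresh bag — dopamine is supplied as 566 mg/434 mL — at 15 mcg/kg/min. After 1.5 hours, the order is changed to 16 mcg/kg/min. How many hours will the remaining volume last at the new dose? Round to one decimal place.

4.4 hours

Initial rate:
Dose = 15 mcg/kg/min × 101.6 kg = 1524 mcg/min
1524 mcg/min × 60 min/hr = 91440 mcg/hr
Concentration = 566 mg ÷ 434 mL = 1.304147 mg/mL = 1304.147 mcg/mL
Rate = 91440 mcg/hr ÷ 1304.147 mcg/mL = 70.11477 mL/hr
Volume infused so far = 70.11477 mL/hr × 1.5 hr = 105.1722 mL
Volume remaining = 434 − 105.1722 = 328.8278 mL
New rate:
Dose = 16 mcg/kg/min × 101.6 kg = 1625.6 mcg/min
1625.6 mcg/min × 60 min/hr = 97536 mcg/hr
Rate = 97536 mcg/hr ÷ 1304.147 mcg/mL = 74.78909 mL/hr
Time remaining = 328.8278 mL ÷ 74.78909 mL/hr = 4.396736 hr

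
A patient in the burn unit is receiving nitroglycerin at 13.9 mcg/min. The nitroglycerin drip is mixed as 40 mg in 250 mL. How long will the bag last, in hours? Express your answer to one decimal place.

48.0 hours

13.9 mcg/min × 60 min/hr = 834 mcg/hr
Concentration = 40 mg ÷ 250 mL = 0.16 mg/mL = 160 mcg/mL
Rate = 834 mcg/hr ÷ 160 mcg/mL = 5.2125 mL/hr
Duration = 250 mL ÷ 5.2125 mL/hr = 47.96163 hr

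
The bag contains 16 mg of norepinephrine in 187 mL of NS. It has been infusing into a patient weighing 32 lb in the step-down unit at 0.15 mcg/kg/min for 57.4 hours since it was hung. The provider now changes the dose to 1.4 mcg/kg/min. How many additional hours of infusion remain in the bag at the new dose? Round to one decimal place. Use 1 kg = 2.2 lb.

Initial rate:
Weight = 32 lb ÷ 2.2 lb/kg = 14.54545 kg
Dose = 0.15 mcg/kg/min × 14.54545 kg = 2.181818 mcg/min
2.181818 mcg/min × 60 min/hr = 130.9091 mcg/hr
Concentration = 16 mg ÷ 187 mL = 0.0855615 mg/mL = 85.5615 mcg/mL
Rate = 130.9091 mcg/hr ÷ 85.5615 mcg/mL = 1.53 mL/hr
Volume infused so far = 1.53 mL/hr × 57.4 hr = 87.822 mL
Volume remaining = 187 − 87.822 = 99.178 mL
New rate:
Dose = 1.4 mcg/kg/min × 14.54545 kg = 20.36364 mcg/min
20.36364 mcg/min × 60 min/hr = 1221.818 mcg/hr
Rate = 1221.818 mcg/hr ÷ 85.5615 mcg/mL = 14.28 mL/hr
Time remaining = 99.178 mL ÷ 14.28 mL/hr = 6.945238 hr

6.9 hours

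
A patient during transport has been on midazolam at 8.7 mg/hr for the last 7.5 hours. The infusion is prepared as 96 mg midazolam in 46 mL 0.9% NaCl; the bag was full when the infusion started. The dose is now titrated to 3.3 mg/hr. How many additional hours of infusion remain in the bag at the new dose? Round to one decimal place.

Initial rate:
Concentration = 96 mg ÷ 46 mL = 2.086957 mg/mL
Rate = 8.7 mg/hr ÷ 2.086957 mg/mL = 4.16875 mL/hr
Volume infused so far = 4.16875 mL/hr × 7.5 hr = 31.26562 mL
Volume remaining = 46 − 31.26562 = 14.73438 mL
New rate:
Rate = 3.3 mg/hr ÷ 2.086957 mg/mL = 1.58125 mL/hr
Time remaining = 14.73438 mL ÷ 1.58125 mL/hr = 9.318182 hr

9.3 hours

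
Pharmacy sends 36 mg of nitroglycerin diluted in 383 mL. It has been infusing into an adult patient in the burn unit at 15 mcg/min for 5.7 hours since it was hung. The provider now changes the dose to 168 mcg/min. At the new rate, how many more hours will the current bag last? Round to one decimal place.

Initial rate:
15 mcg/min × 60 min/hr = 900 mcg/hr
Concentration = 36 mg ÷ 383 mL = 0.09399478 mg/mL = 93.99478 mcg/mL
Rate = 900 mcg/hr ÷ 93.99478 mcg/mL = 9.575 mL/hr
Volume infused so far = 9.575 mL/hr × 5.7 hr = 54.5775 mL
Volume remaining = 383 − 54.5775 = 328.4225 mL
New rate:
168 mcg/min × 60 min/hr = 10080 mcg/hr
Rate = 10080 mcg/hr ÷ 93.99478 mcg/mL = 107.24 mL/hr
Time remaining = 328.4225 mL ÷ 107.24 mL/hr = 3.0625 hr

3.1 hours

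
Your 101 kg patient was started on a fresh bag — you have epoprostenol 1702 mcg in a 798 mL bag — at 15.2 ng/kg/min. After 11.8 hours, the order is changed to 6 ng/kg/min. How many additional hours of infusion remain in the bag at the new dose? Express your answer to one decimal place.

16.9 hours

Initial rate:
Dose = 15.2 ng/kg/min × 101 kg = 1535.2 ng/min
1535.2 ng/min × 60 min/hr = 92112 ng/hr
Concentration = 1702 mcg ÷ 798 mL = 2.132832 mcg/mL = 2132.832 ng/mL
Rate = 92112 ng/hr ÷ 2132.832 ng/mL = 43.18765 mL/hr
Volume infused so far = 43.18765 mL/hr × 11.8 hr = 509.6142 mL
Volume remaining = 798 − 509.6142 = 288.3858 mL
New rate:
Dose = 6 ng/kg/min × 101 kg = 606 ng/min
606 ng/min × 60 min/hr = 36360 ng/hr
Rate = 36360 ng/hr ÷ 2132.832 ng/mL = 17.04776 mL/hr
Time remaining = 288.3858 mL ÷ 17.04776 mL/hr = 16.91635 hr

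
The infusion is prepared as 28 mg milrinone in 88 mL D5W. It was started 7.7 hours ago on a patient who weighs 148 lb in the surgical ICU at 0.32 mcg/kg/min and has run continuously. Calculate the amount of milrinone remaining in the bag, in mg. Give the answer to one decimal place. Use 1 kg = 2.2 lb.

18.1 mg

Weight = 148 lb ÷ 2.2 lb/kg = 67.27273 kg
Dose = 0.32 mcg/kg/min × 67.27273 kg = 21.52727 mcg/min
21.52727 mcg/min × 60 min/hr = 1291.636 mcg/hr
Concentration = 28 mg ÷ 88 mL = 0.3181818 mg/mL = 318.1818 mcg/mL
Rate = 1291.636 mcg/hr ÷ 318.1818 mcg/mL = 4.059429 mL/hr
Volume infused = 4.059429 mL/hr × 7.7 hr = 31.2576 mL
Volume remaining = 88 − 31.2576 = 56.7424 mL
Drug remaining = 56.7424 mL × 318.1818 mcg/mL = 18054.4 mcg = 18.0544 mg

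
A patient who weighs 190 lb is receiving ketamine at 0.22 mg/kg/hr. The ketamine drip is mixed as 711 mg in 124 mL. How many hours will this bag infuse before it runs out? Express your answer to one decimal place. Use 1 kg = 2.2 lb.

37.4 hours

Weight = 190 lb ÷ 2.2 lb/kg = 86.36364 kg
Dose = 0.22 mg/kg/hr × 86.36364 kg = 19 mg/hr
Concentration = 711 mg ÷ 124 mL = 5.733871 mg/mL
Rate = 19 mg/hr ÷ 5.733871 mg/mL = 3.313643 mL/hr
Duration = 124 mL ÷ 3.313643 mL/hr = 37.42105 hr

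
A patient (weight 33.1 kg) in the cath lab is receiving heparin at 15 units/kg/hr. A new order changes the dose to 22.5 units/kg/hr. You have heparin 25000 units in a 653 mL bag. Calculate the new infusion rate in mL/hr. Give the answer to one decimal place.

Dose = 22.5 units/kg/hr × 33.1 kg = 744.75 units/hr
Concentration = 25000 units ÷ 653 mL = 38.28484 units/mL
Rate = 744.75 units/hr ÷ 38.28484 units/mL = 19.45287 mL/hr

19.5 mL/hr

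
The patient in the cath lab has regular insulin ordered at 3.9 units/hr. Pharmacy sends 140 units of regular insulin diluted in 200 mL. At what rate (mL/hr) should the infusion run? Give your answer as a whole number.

Concentration = 140 units ÷ 200 mL = 0.7 units/mL
Rate = 3.9 units/hr ÷ 0.7 units/mL = 5.571429 mL/hr

6 mL/hr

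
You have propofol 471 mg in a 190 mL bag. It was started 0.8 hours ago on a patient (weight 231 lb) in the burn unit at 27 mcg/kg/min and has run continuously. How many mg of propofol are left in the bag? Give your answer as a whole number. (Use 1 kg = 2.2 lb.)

Weight = 231 lb ÷ 2.2 lb/kg = 105 kg
Dose = 27 mcg/kg/min × 105 kg = 2835 mcg/min
2835 mcg/min × 60 min/hr = 170100 mcg/hr
Concentration = 471 mg ÷ 190 mL = 2.478947 mg/mL = 2478.947 mcg/mL
Rate = 170100 mcg/hr ÷ 2478.947 mcg/mL = 68.61783 mL/hr
Volume infused = 68.61783 mL/hr × 0.8 hr = 54.89427 mL
Volume remaining = 190 − 54.89427 = 135.1057 mL
Drug remaining = 135.1057 mL × 2478.947 mcg/mL = 334920 mcg = 334.92 mg

335 mg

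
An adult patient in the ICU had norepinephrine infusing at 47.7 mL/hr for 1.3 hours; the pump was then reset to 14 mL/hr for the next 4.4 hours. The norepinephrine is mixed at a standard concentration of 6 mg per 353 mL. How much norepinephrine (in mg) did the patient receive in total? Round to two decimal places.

Concentration = 6 mg ÷ 353 mL = 0.01699717 mg/mL
Stage 1: 47.7 mL/hr × 1.3 hr = 62.01 mL → 62.01 mL × 0.01699717 mg/mL = 1.053994 mg
Stage 2: 14 mL/hr × 4.4 hr = 61.6 mL → 61.6 mL × 0.01699717 mg/mL = 1.047025 mg
Total = 1.053994 + 1.047025 = 2.10102 mg

2.10 mg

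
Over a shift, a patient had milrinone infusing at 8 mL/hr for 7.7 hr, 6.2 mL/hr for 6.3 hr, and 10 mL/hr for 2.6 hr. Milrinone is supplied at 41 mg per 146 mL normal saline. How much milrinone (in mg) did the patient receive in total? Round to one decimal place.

35.6 mg

Concentration = 41 mg ÷ 146 mL = 0.2808219 mg/mL
Stage 1: 8 mL/hr × 7.7 hr = 61.6 mL → 61.6 mL × 0.2808219 mg/mL = 17.29863 mg
Stage 2: 6.2 mL/hr × 6.3 hr = 39.06 mL → 39.06 mL × 0.2808219 mg/mL = 10.9689 mg
Stage 3: 10 mL/hr × 2.6 hr = 26 mL → 26 mL × 0.2808219 mg/mL = 7.30137 mg
Total = 17.29863 + 10.9689 + 7.30137 = 35.5689 mg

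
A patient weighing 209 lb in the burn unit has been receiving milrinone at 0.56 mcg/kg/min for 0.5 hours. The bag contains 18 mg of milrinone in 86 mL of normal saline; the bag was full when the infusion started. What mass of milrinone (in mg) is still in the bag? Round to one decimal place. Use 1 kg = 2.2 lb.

16.4 mg

Weight = 209 lb ÷ 2.2 lb/kg = 95 kg
Dose = 0.56 mcg/kg/min × 95 kg = 53.2 mcg/min
53.2 mcg/min × 60 min/hr = 3192 mcg/hr
Concentration = 18 mg ÷ 86 mL = 0.2093023 mg/mL = 209.3023 mcg/mL
Rate = 3192 mcg/hr ÷ 209.3023 mcg/mL = 15.25067 mL/hr
Volume infused = 15.25067 mL/hr × 0.5 hr = 7.625333 mL
Volume remaining = 86 − 7.625333 = 78.37467 mL
Drug remaining = 78.37467 mL × 209.3023 mcg/mL = 16404 mcg = 16.404 mg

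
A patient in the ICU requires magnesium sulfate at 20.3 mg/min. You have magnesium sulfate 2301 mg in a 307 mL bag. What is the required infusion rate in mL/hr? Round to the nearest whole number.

20.3 mg/min × 60 min/hr = 1218 mg/hr
Concentration = 2301 mg ÷ 307 mL = 7.495114 mg/mL
Rate = 1218 mg/hr ÷ 7.495114 mg/mL = 162.5059 mL/hr

163 mL/hr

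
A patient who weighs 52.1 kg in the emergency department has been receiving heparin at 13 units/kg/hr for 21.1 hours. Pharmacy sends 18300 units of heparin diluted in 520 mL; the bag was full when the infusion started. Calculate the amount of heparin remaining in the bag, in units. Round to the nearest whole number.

4009 units

Dose = 13 units/kg/hr × 52.1 kg = 677.3 units/hr
Concentration = 18300 units ÷ 520 mL = 35.19231 units/mL
Rate = 677.3 units/hr ÷ 35.19231 units/mL = 19.24568 mL/hr
Volume infused = 19.24568 mL/hr × 21.1 hr = 406.0839 mL
Volume remaining = 520 − 406.0839 = 113.9161 mL
Drug remaining = 113.9161 mL × 35.19231 units/mL = 4008.97 units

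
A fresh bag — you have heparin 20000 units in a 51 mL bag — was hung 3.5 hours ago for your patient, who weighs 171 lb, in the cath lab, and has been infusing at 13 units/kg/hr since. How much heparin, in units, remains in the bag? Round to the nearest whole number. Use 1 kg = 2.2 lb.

Weight = 171 lb ÷ 2.2 lb/kg = 77.72727 kg
Dose = 13 units/kg/hr × 77.72727 kg = 1010.455 units/hr
Concentration = 20000 units ÷ 51 mL = 392.1569 units/mL
Rate = 1010.455 units/hr ÷ 392.1569 units/mL = 2.576659 mL/hr
Volume infused = 2.576659 mL/hr × 3.5 hr = 9.018307 mL
Volume remaining = 51 − 9.018307 = 41.98169 mL
Drug remaining = 41.98169 mL × 392.1569 units/mL = 16463.41 units

16463 units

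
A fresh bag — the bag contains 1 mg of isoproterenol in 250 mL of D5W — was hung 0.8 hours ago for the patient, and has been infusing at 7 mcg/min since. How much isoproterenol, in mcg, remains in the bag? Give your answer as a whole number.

664 mcg

7 mcg/min × 60 min/hr = 420 mcg/hr
Concentration = 1 mg ÷ 250 mL = 0.004 mg/mL = 4 mcg/mL
Rate = 420 mcg/hr ÷ 4 mcg/mL = 105 mL/hr
Volume infused = 105 mL/hr × 0.8 hr = 84 mL
Volume remaining = 250 − 84 = 166 mL
Drug remaining = 166 mL × 4 mcg/mL = 664 mcg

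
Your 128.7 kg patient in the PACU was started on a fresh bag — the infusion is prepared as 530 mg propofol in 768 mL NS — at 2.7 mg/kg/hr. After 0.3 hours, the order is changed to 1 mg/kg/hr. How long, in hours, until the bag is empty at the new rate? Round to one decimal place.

Initial rate:
Dose = 2.7 mg/kg/hr × 128.7 kg = 347.49 mg/hr
Concentration = 530 mg ÷ 768 mL = 0.6901042 mg/mL
Rate = 347.49 mg/hr ÷ 0.6901042 mg/mL = 503.5327 mL/hr
Volume infused so far = 503.5327 mL/hr × 0.3 hr = 151.0598 mL
Volume remaining = 768 − 151.0598 = 616.9402 mL
New rate:
Dose = 1 mg/kg/hr × 128.7 kg = 128.7 mg/hr
Rate = 128.7 mg/hr ÷ 0.6901042 mg/mL = 186.4936 mL/hr
Time remaining = 616.9402 mL ÷ 186.4936 mL/hr = 3.308104 hr

3.3 hours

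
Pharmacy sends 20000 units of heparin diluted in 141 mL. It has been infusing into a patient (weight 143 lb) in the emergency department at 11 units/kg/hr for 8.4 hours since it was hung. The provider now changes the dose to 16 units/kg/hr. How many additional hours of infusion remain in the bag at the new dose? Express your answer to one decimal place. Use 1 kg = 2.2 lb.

13.5 hours

Initial rate:
Weight = 143 lb ÷ 2.2 lb/kg = 65 kg
Dose = 11 units/kg/hr × 65 kg = 715 units/hr
Concentration = 20000 units ÷ 141 mL = 141.844 units/mL
Rate = 715 units/hr ÷ 141.844 units/mL = 5.04075 mL/hr
Volume infused so far = 5.04075 mL/hr × 8.4 hr = 42.3423 mL
Volume remaining = 141 − 42.3423 = 98.6577 mL
New rate:
Dose = 16 units/kg/hr × 65 kg = 1040 units/hr
Rate = 1040 units/hr ÷ 141.844 units/mL = 7.332 mL/hr
Time remaining = 98.6577 mL ÷ 7.332 mL/hr = 13.45577 hr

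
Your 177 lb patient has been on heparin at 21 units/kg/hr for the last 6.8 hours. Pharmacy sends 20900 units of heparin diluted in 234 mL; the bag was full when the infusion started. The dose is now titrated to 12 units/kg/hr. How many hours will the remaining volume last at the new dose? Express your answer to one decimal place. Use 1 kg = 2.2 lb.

9.7 hours

Initial rate:
Weight = 177 lb ÷ 2.2 lb/kg = 80.45455 kg
Dose = 21 units/kg/hr × 80.45455 kg = 1689.545 units/hr
Concentration = 20900 units ÷ 234 mL = 89.31624 units/mL
Rate = 1689.545 units/hr ÷ 89.31624 units/mL = 18.91644 mL/hr
Volume infused so far = 18.91644 mL/hr × 6.8 hr = 128.6318 mL
Volume remaining = 234 − 128.6318 = 105.3682 mL
New rate:
Dose = 12 units/kg/hr × 80.45455 kg = 965.4545 units/hr
Rate = 965.4545 units/hr ÷ 89.31624 units/mL = 10.8094 mL/hr
Time remaining = 105.3682 mL ÷ 10.8094 mL/hr = 9.747834 hr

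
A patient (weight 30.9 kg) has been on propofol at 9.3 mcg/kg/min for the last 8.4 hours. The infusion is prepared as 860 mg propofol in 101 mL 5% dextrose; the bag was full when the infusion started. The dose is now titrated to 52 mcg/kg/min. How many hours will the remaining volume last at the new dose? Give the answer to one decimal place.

Initial rate:
Dose = 9.3 mcg/kg/min × 30.9 kg = 287.37 mcg/min
287.37 mcg/min × 60 min/hr = 17242.2 mcg/hr
Concentration = 860 mg ÷ 101 mL = 8.514851 mg/mL = 8514.851 mcg/mL
Rate = 17242.2 mcg/hr ÷ 8514.851 mcg/mL = 2.024956 mL/hr
Volume infused so far = 2.024956 mL/hr × 8.4 hr = 17.00963 mL
Volume remaining = 101 − 17.00963 = 83.99037 mL
New rate:
Dose = 52 mcg/kg/min × 30.9 kg = 1606.8 mcg/min
1606.8 mcg/min × 60 min/hr = 96408 mcg/hr
Rate = 96408 mcg/hr ÷ 8514.851 mcg/mL = 11.32233 mL/hr
Time remaining = 83.99037 mL ÷ 11.32233 mL/hr = 7.418114 hr

7.4 hours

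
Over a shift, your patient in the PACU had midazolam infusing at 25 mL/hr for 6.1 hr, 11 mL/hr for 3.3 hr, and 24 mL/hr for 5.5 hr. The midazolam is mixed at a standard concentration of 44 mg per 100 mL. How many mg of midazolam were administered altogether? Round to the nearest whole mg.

141 mg

Concentration = 44 mg ÷ 100 mL = 0.44 mg/mL
Stage 1: 25 mL/hr × 6.1 hr = 152.5 mL → 152.5 mL × 0.44 mg/mL = 67.1 mg
Stage 2: 11 mL/hr × 3.3 hr = 36.3 mL → 36.3 mL × 0.44 mg/mL = 15.972 mg
Stage 3: 24 mL/hr × 5.5 hr = 132 mL → 132 mL × 0.44 mg/mL = 58.08 mg
Total = 67.1 + 15.972 + 58.08 = 141.152 mg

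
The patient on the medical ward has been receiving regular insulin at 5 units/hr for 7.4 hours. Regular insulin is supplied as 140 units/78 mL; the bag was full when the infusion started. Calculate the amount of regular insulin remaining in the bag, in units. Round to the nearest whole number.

Concentration = 140 units ÷ 78 mL = 1.794872 units/mL
Rate = 5 units/hr ÷ 1.794872 units/mL = 2.785714 mL/hr
Volume infused = 2.785714 mL/hr × 7.4 hr = 20.61429 mL
Volume remaining = 78 − 20.61429 = 57.38571 mL
Drug remaining = 57.38571 mL × 1.794872 units/mL = 103 units

103 units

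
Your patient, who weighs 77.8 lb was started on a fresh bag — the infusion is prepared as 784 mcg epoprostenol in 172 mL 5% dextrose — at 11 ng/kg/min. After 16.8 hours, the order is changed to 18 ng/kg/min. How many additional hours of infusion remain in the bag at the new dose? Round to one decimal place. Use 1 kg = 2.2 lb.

Initial rate:
Weight = 77.8 lb ÷ 2.2 lb/kg = 35.36364 kg
Dose = 11 ng/kg/min × 35.36364 kg = 389 ng/min
389 ng/min × 60 min/hr = 23340 ng/hr
Concentration = 784 mcg ÷ 172 mL = 4.55814 mcg/mL = 4558.14 ng/mL
Rate = 23340 ng/hr ÷ 4558.14 ng/mL = 5.12051 mL/hr
Volume infused so far = 5.12051 mL/hr × 16.8 hr = 86.02457 mL
Volume remaining = 172 − 86.02457 = 85.97543 mL
New rate:
Dose = 18 ng/kg/min × 35.36364 kg = 636.5455 ng/min
636.5455 ng/min × 60 min/hr = 38192.73 ng/hr
Rate = 38192.73 ng/hr ÷ 4558.14 ng/mL = 8.379017 mL/hr
Time remaining = 85.97543 mL ÷ 8.379017 mL/hr = 10.2608 hr

10.3 hours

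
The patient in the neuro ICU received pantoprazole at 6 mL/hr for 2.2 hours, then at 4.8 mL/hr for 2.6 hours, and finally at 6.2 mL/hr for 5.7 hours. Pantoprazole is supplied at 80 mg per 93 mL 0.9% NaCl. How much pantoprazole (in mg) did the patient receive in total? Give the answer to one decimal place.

52.5 mg

Concentration = 80 mg ÷ 93 mL = 0.8602151 mg/mL
Stage 1: 6 mL/hr × 2.2 hr = 13.2 mL → 13.2 mL × 0.8602151 mg/mL = 11.35484 mg
Stage 2: 4.8 mL/hr × 2.6 hr = 12.48 mL → 12.48 mL × 0.8602151 mg/mL = 10.73548 mg
Stage 3: 6.2 mL/hr × 5.7 hr = 35.34 mL → 35.34 mL × 0.8602151 mg/mL = 30.4 mg
Total = 11.35484 + 10.73548 + 30.4 = 52.49032 mg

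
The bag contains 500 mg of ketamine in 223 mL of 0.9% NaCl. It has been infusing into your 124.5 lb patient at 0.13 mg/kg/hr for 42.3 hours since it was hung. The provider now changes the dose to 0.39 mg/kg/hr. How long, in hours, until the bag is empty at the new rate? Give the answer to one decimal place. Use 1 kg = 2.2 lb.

Initial rate:
Weight = 124.5 lb ÷ 2.2 lb/kg = 56.59091 kg
Dose = 0.13 mg/kg/hr × 56.59091 kg = 7.356818 mg/hr
Concentration = 500 mg ÷ 223 mL = 2.242152 mg/mL
Rate = 7.356818 mg/hr ÷ 2.242152 mg/mL = 3.281141 mL/hr
Volume infused so far = 3.281141 mL/hr × 42.3 hr = 138.7923 mL
Volume remaining = 223 − 138.7923 = 84.20774 mL
New rate:
Dose = 0.39 mg/kg/hr × 56.59091 kg = 22.07045 mg/hr
Rate = 22.07045 mg/hr ÷ 2.242152 mg/mL = 9.843423 mL/hr
Time remaining = 84.20774 mL ÷ 9.843423 mL/hr = 8.554721 hr

8.6 hours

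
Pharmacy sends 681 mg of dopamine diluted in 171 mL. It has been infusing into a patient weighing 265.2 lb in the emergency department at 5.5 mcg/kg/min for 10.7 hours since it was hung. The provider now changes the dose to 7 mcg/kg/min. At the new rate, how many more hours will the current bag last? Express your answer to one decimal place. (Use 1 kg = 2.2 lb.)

5.0 hours

Initial rate:
Weight = 265.2 lb ÷ 2.2 lb/kg = 120.5455 kg
Dose = 5.5 mcg/kg/min × 120.5455 kg = 663 mcg/min
663 mcg/min × 60 min/hr = 39780 mcg/hr
Concentration = 681 mg ÷ 171 mL = 3.982456 mg/mL = 3982.456 mcg/mL
Rate = 39780 mcg/hr ÷ 3982.456 mcg/mL = 9.988811 mL/hr
Volume infused so far = 9.988811 mL/hr × 10.7 hr = 106.8803 mL
Volume remaining = 171 − 106.8803 = 64.11973 mL
New rate:
Dose = 7 mcg/kg/min × 120.5455 kg = 843.8182 mcg/min
843.8182 mcg/min × 60 min/hr = 50629.09 mcg/hr
Rate = 50629.09 mcg/hr ÷ 3982.456 mcg/mL = 12.71303 mL/hr
Time remaining = 64.11973 mL ÷ 12.71303 mL/hr = 5.043622 hr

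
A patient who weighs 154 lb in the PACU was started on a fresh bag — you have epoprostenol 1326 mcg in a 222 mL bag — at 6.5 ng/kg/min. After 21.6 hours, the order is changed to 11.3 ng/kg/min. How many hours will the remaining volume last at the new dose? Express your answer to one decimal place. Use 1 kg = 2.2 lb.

15.5 hours

Initial rate:
Weight = 154 lb ÷ 2.2 lb/kg = 70 kg
Dose = 6.5 ng/kg/min × 70 kg = 455 ng/min
455 ng/min × 60 min/hr = 27300 ng/hr
Concentration = 1326 mcg ÷ 222 mL = 5.972973 mcg/mL = 5972.973 ng/mL
Rate = 27300 ng/hr ÷ 5972.973 ng/mL = 4.570588 mL/hr
Volume infused so far = 4.570588 mL/hr × 21.6 hr = 98.72471 mL
Volume remaining = 222 − 98.72471 = 123.2753 mL
New rate:
Dose = 11.3 ng/kg/min × 70 kg = 791 ng/min
791 ng/min × 60 min/hr = 47460 ng/hr
Rate = 47460 ng/hr ÷ 5972.973 ng/mL = 7.945792 mL/hr
Time remaining = 123.2753 mL ÷ 7.945792 mL/hr = 15.51454 hr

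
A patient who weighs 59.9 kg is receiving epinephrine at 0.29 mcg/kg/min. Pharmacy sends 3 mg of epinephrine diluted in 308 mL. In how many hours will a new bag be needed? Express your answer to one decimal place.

Dose = 0.29 mcg/kg/min × 59.9 kg = 17.371 mcg/min
17.371 mcg/min × 60 min/hr = 1042.26 mcg/hr
Concentration = 3 mg ÷ 308 mL = 0.00974026 mg/mL = 9.74026 mcg/mL
Rate = 1042.26 mcg/hr ÷ 9.74026 mcg/mL = 107.0054 mL/hr
Duration = 308 mL ÷ 107.0054 mL/hr = 2.87836 hr

2.9 hours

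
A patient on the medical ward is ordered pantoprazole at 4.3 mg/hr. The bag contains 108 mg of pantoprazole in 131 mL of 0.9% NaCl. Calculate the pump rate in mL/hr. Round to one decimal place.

Concentration = 108 mg ÷ 131 mL = 0.8244275 mg/mL
Rate = 4.3 mg/hr ÷ 0.8244275 mg/mL = 5.215741 mL/hr

5.2 mL/hr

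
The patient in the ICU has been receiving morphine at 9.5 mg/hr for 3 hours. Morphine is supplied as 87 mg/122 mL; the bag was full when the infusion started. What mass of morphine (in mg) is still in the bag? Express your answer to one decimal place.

58.5 mg

Concentration = 87 mg ÷ 122 mL = 0.7131148 mg/mL
Rate = 9.5 mg/hr ÷ 0.7131148 mg/mL = 13.32184 mL/hr
Volume infused = 13.32184 mL/hr × 3 hr = 39.96552 mL
Volume remaining = 122 − 39.96552 = 82.03448 mL
Drug remaining = 82.03448 mL × 0.7131148 mg/mL = 58.5 mg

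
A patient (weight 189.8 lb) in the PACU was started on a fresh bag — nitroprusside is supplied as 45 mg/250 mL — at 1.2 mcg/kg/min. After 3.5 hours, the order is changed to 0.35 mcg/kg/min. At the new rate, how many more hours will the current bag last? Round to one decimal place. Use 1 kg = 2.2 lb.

Initial rate:
Weight = 189.8 lb ÷ 2.2 lb/kg = 86.27273 kg
Dose = 1.2 mcg/kg/min × 86.27273 kg = 103.5273 mcg/min
103.5273 mcg/min × 60 min/hr = 6211.636 mcg/hr
Concentration = 45 mg ÷ 250 mL = 0.18 mg/mL = 180 mcg/mL
Rate = 6211.636 mcg/hr ÷ 180 mcg/mL = 34.50909 mL/hr
Volume infused so far = 34.50909 mL/hr × 3.5 hr = 120.7818 mL
Volume remaining = 250 − 120.7818 = 129.2182 mL
New rate:
Dose = 0.35 mcg/kg/min × 86.27273 kg = 30.19545 mcg/min
30.19545 mcg/min × 60 min/hr = 1811.727 mcg/hr
Rate = 1811.727 mcg/hr ÷ 180 mcg/mL = 10.06515 mL/hr
Time remaining = 129.2182 mL ÷ 10.06515 mL/hr = 12.83818 hr

12.8 hours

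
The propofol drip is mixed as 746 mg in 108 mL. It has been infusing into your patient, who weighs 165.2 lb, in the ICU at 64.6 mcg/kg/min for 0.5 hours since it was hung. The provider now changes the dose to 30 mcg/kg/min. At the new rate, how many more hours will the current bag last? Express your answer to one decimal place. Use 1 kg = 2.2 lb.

4.4 hours

Initial rate:
Weight = 165.2 lb ÷ 2.2 lb/kg = 75.09091 kg
Dose = 64.6 mcg/kg/min × 75.09091 kg = 4850.873 mcg/min
4850.873 mcg/min × 60 min/hr = 291052.4 mcg/hr
Concentration = 746 mg ÷ 108 mL = 6.907407 mg/mL = 6907.407 mcg/mL
Rate = 291052.4 mcg/hr ÷ 6907.407 mcg/mL = 42.13627 mL/hr
Volume infused so far = 42.13627 mL/hr × 0.5 hr = 21.06813 mL
Volume remaining = 108 − 21.06813 = 86.93187 mL
New rate:
Dose = 30 mcg/kg/min × 75.09091 kg = 2252.727 mcg/min
2252.727 mcg/min × 60 min/hr = 135163.6 mcg/hr
Rate = 135163.6 mcg/hr ÷ 6907.407 mcg/mL = 19.56793 mL/hr
Time remaining = 86.93187 mL ÷ 19.56793 mL/hr = 4.442569 hr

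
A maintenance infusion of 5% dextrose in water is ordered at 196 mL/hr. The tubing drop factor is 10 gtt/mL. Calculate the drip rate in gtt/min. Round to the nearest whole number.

33 gtt/min

196 mL/hr ÷ 60 min/hr = 3.266667 mL/min
3.266667 mL/min × 10 gtt/mL = 32.66667 gtt/min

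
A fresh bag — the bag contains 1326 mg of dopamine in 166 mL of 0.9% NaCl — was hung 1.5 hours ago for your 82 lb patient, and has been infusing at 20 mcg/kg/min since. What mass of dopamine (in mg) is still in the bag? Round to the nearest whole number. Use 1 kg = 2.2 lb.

Weight = 82 lb ÷ 2.2 lb/kg = 37.27273 kg
Dose = 20 mcg/kg/min × 37.27273 kg = 745.4545 mcg/min
745.4545 mcg/min × 60 min/hr = 44727.27 mcg/hr
Concentration = 1326 mg ÷ 166 mL = 7.987952 mg/mL = 7987.952 mcg/mL
Rate = 44727.27 mcg/hr ÷ 7987.952 mcg/mL = 5.599342 mL/hr
Volume infused = 5.599342 mL/hr × 1.5 hr = 8.399013 mL
Volume remaining = 166 − 8.399013 = 157.601 mL
Drug remaining = 157.601 mL × 7987.952 mcg/mL = 1258909 mcg = 1258.909 mg

1259 mg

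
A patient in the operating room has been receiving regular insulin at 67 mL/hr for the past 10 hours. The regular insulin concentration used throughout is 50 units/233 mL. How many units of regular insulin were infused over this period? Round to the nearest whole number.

Concentration = 50 units ÷ 233 mL = 0.2145923 units/mL
Drug rate = 67 mL/hr × 0.2145923 units/mL = 14.37768 units/hr
Total = 14.37768 units/hr × 10 hr = 143.7768 units

144 units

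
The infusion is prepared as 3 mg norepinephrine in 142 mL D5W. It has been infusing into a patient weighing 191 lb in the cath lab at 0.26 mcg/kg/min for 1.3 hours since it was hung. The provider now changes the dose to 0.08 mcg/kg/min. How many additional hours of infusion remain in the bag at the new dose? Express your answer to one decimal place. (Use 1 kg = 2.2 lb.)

3.0 hours

Initial rate:
Weight = 191 lb ÷ 2.2 lb/kg = 86.81818 kg
Dose = 0.26 mcg/kg/min × 86.81818 kg = 22.57273 mcg/min
22.57273 mcg/min × 60 min/hr = 1354.364 mcg/hr
Concentration = 3 mg ÷ 142 mL = 0.02112676 mg/mL = 21.12676 mcg/mL
Rate = 1354.364 mcg/hr ÷ 21.12676 mcg/mL = 64.10655 mL/hr
Volume infused so far = 64.10655 mL/hr × 1.3 hr = 83.33851 mL
Volume remaining = 142 − 83.33851 = 58.66149 mL
New rate:
Dose = 0.08 mcg/kg/min × 86.81818 kg = 6.945455 mcg/min
6.945455 mcg/min × 60 min/hr = 416.7273 mcg/hr
Rate = 416.7273 mcg/hr ÷ 21.12676 mcg/mL = 19.72509 mL/hr
Time remaining = 58.66149 mL ÷ 19.72509 mL/hr = 2.973953 hr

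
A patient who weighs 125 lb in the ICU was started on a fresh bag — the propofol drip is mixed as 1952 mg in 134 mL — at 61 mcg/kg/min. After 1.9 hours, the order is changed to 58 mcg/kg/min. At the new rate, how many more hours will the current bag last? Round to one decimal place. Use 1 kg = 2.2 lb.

Initial rate:
Weight = 125 lb ÷ 2.2 lb/kg = 56.81818 kg
Dose = 61 mcg/kg/min × 56.81818 kg = 3465.909 mcg/min
3465.909 mcg/min × 60 min/hr = 207954.5 mcg/hr
Concentration = 1952 mg ÷ 134 mL = 14.56716 mg/mL = 14567.16 mcg/mL
Rate = 207954.5 mcg/hr ÷ 14567.16 mcg/mL = 14.27557 mL/hr
Volume infused so far = 14.27557 mL/hr × 1.9 hr = 27.12358 mL
Volume remaining = 134 − 27.12358 = 106.8764 mL
New rate:
Dose = 58 mcg/kg/min × 56.81818 kg = 3295.455 mcg/min
3295.455 mcg/min × 60 min/hr = 197727.3 mcg/hr
Rate = 197727.3 mcg/hr ÷ 14567.16 mcg/mL = 13.57349 mL/hr
Time remaining = 106.8764 mL ÷ 13.57349 mL/hr = 7.873908 hr

7.9 hours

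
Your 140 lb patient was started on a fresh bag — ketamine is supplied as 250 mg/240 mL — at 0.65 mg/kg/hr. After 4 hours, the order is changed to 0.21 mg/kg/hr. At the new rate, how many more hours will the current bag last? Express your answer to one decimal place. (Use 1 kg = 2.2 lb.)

Initial rate:
Weight = 140 lb ÷ 2.2 lb/kg = 63.63636 kg
Dose = 0.65 mg/kg/hr × 63.63636 kg = 41.36364 mg/hr
Concentration = 250 mg ÷ 240 mL = 1.041667 mg/mL
Rate = 41.36364 mg/hr ÷ 1.041667 mg/mL = 39.70909 mL/hr
Volume infused so far = 39.70909 mL/hr × 4 hr = 158.8364 mL
Volume remaining = 240 − 158.8364 = 81.16364 mL
New rate:
Dose = 0.21 mg/kg/hr × 63.63636 kg = 13.36364 mg/hr
Rate = 13.36364 mg/hr ÷ 1.041667 mg/mL = 12.82909 mL/hr
Time remaining = 81.16364 mL ÷ 12.82909 mL/hr = 6.326531 hr

6.3 hours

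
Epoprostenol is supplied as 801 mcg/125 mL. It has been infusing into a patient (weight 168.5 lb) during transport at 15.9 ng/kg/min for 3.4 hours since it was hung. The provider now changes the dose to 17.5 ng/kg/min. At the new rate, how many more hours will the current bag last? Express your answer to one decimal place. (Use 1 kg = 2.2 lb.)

Initial rate:
Weight = 168.5 lb ÷ 2.2 lb/kg = 76.59091 kg
Dose = 15.9 ng/kg/min × 76.59091 kg = 1217.795 ng/min
1217.795 ng/min × 60 min/hr = 73067.73 ng/hr
Concentration = 801 mcg ÷ 125 mL = 6.408 mcg/mL = 6408 ng/mL
Rate = 73067.73 ng/hr ÷ 6408 ng/mL = 11.40258 mL/hr
Volume infused so far = 11.40258 mL/hr × 3.4 hr = 38.76877 mL
Volume remaining = 125 − 38.76877 = 86.23123 mL
New rate:
Dose = 17.5 ng/kg/min × 76.59091 kg = 1340.341 ng/min
1340.341 ng/min × 60 min/hr = 80420.45 ng/hr
Rate = 80420.45 ng/hr ÷ 6408 ng/mL = 12.55001 mL/hr
Time remaining = 86.23123 mL ÷ 12.55001 mL/hr = 6.87101 hr

6.9 hours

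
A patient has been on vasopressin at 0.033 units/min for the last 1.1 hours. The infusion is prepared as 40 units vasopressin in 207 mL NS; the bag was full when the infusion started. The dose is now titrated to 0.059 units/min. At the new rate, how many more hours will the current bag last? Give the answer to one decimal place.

Initial rate:
0.033 units/min × 60 min/hr = 1.98 units/hr
Concentration = 40 units ÷ 207 mL = 0.1932367 units/mL
Rate = 1.98 units/hr ÷ 0.1932367 units/mL = 10.2465 mL/hr
Volume infused so far = 10.2465 mL/hr × 1.1 hr = 11.27115 mL
Volume remaining = 207 − 11.27115 = 195.7288 mL
New rate:
0.059 units/min × 60 min/hr = 3.54 units/hr
Rate = 3.54 units/hr ÷ 0.1932367 units/mL = 18.3195 mL/hr
Time remaining = 195.7288 mL ÷ 18.3195 mL/hr = 10.68418 hr

10.7 hours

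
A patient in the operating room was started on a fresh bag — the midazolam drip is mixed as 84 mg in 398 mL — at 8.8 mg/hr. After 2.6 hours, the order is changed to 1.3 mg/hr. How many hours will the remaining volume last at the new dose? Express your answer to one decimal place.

47.0 hours

Initial rate:
Concentration = 84 mg ÷ 398 mL = 0.2110553 mg/mL
Rate = 8.8 mg/hr ÷ 0.2110553 mg/mL = 41.69524 mL/hr
Volume infused so far = 41.69524 mL/hr × 2.6 hr = 108.4076 mL
Volume remaining = 398 − 108.4076 = 289.5924 mL
New rate:
Rate = 1.3 mg/hr ÷ 0.2110553 mg/mL = 6.159524 mL/hr
Time remaining = 289.5924 mL ÷ 6.159524 mL/hr = 47.01538 hr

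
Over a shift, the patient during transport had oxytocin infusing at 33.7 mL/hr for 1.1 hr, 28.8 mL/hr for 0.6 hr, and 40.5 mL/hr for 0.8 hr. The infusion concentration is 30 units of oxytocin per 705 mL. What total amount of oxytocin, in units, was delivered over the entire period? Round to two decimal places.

3.69 units

Concentration = 30 units ÷ 705 mL = 0.04255319 units/mL
Stage 1: 33.7 mL/hr × 1.1 hr = 37.07 mL → 37.07 mL × 0.04255319 units/mL = 1.577447 units
Stage 2: 28.8 mL/hr × 0.6 hr = 17.28 mL → 17.28 mL × 0.04255319 units/mL = 0.7353191 units
Stage 3: 40.5 mL/hr × 0.8 hr = 32.4 mL → 32.4 mL × 0.04255319 units/mL = 1.378723 units
Total = 1.577447 + 0.7353191 + 1.378723 = 3.691489 units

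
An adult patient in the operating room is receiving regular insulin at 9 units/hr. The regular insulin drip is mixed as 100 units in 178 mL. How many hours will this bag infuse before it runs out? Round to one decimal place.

11.1 hours

Concentration = 100 units ÷ 178 mL = 0.5617978 units/mL
Rate = 9 units/hr ÷ 0.5617978 units/mL = 16.02 mL/hr
Duration = 178 mL ÷ 16.02 mL/hr = 11.11111 hr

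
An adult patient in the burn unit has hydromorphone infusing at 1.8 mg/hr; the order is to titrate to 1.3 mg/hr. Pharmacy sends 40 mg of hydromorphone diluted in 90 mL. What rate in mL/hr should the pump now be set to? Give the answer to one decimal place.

Concentration = 40 mg ÷ 90 mL = 0.4444444 mg/mL
Rate = 1.3 mg/hr ÷ 0.4444444 mg/mL = 2.925 mL/hr

2.9 mL/hr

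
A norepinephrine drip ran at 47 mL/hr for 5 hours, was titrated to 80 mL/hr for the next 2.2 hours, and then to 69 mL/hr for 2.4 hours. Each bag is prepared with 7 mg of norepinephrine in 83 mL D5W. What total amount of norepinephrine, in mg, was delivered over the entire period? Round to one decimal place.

Concentration = 7 mg ÷ 83 mL = 0.08433735 mg/mL
Stage 1: 47 mL/hr × 5 hr = 235 mL → 235 mL × 0.08433735 mg/mL = 19.81928 mg
Stage 2: 80 mL/hr × 2.2 hr = 176 mL → 176 mL × 0.08433735 mg/mL = 14.84337 mg
Stage 3: 69 mL/hr × 2.4 hr = 165.6 mL → 165.6 mL × 0.08433735 mg/mL = 13.96627 mg
Total = 19.81928 + 14.84337 + 13.96627 = 48.62892 mg

48.6 mg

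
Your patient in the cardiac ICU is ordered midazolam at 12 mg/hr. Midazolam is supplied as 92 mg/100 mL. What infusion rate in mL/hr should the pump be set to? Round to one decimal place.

13.0 mL/hr

Concentration = 92 mg ÷ 100 mL = 0.92 mg/mL
Rate = 12 mg/hr ÷ 0.92 mg/mL = 13.04348 mL/hr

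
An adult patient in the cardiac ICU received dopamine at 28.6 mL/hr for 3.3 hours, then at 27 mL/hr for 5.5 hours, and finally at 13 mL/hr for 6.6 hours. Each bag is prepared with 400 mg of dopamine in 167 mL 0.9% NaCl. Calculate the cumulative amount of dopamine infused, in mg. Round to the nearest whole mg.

787 mg

Concentration = 400 mg ÷ 167 mL = 2.39521 mg/mL
Stage 1: 28.6 mL/hr × 3.3 hr = 94.38 mL → 94.38 mL × 2.39521 mg/mL = 226.0599 mg
Stage 2: 27 mL/hr × 5.5 hr = 148.5 mL → 148.5 mL × 2.39521 mg/mL = 355.6886 mg
Stage 3: 13 mL/hr × 6.6 hr = 85.8 mL → 85.8 mL × 2.39521 mg/mL = 205.509 mg
Total = 226.0599 + 355.6886 + 205.509 = 787.2575 mg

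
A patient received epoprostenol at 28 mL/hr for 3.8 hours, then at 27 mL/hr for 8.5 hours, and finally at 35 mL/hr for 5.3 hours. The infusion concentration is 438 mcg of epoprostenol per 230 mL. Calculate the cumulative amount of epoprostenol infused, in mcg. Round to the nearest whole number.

Concentration = 438 mcg ÷ 230 mL = 1.904348 mcg/mL
Stage 1: 28 mL/hr × 3.8 hr = 106.4 mL → 106.4 mL × 1.904348 mcg/mL = 202.6226 mcg
Stage 2: 27 mL/hr × 8.5 hr = 229.5 mL → 229.5 mL × 1.904348 mcg/mL = 437.0478 mcg
Stage 3: 35 mL/hr × 5.3 hr = 185.5 mL → 185.5 mL × 1.904348 mcg/mL = 353.2565 mcg
Total = 202.6226 + 437.0478 + 353.2565 = 992.927 mcg

993 mcg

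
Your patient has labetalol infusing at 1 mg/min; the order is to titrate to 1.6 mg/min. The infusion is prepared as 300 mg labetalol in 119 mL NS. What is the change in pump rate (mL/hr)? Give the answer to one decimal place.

At the current dose:
1 mg/min × 60 min/hr = 60 mg/hr
Concentration = 300 mg ÷ 119 mL = 2.521008 mg/mL
Rate = 60 mg/hr ÷ 2.521008 mg/mL = 23.8 mL/hr
At the new dose:
1.6 mg/min × 60 min/hr = 96 mg/hr
Rate = 96 mg/hr ÷ 2.521008 mg/mL = 38.08 mL/hr
Change = 38.08 − 23.8 = 14.28 mL/hr → 14.28 mL/hr increase

14.3 mL/hr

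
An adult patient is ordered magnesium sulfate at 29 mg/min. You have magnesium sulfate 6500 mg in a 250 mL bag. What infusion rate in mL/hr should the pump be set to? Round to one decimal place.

29 mg/min × 60 min/hr = 1740 mg/hr
Concentration = 6500 mg ÷ 250 mL = 26 mg/mL
Rate = 1740 mg/hr ÷ 26 mg/mL = 66.92308 mL/hr

66.9 mL/hr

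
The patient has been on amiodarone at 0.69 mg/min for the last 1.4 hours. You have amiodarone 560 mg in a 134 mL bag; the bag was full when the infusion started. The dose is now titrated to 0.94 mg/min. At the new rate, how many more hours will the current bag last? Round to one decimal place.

8.9 hours

Initial rate:
0.69 mg/min × 60 min/hr = 41.4 mg/hr
Concentration = 560 mg ÷ 134 mL = 4.179104 mg/mL
Rate = 41.4 mg/hr ÷ 4.179104 mg/mL = 9.906429 mL/hr
Volume infused so far = 9.906429 mL/hr × 1.4 hr = 13.869 mL
Volume remaining = 134 − 13.869 = 120.131 mL
New rate:
0.94 mg/min × 60 min/hr = 56.4 mg/hr
Rate = 56.4 mg/hr ÷ 4.179104 mg/mL = 13.49571 mL/hr
Time remaining = 120.131 mL ÷ 13.49571 mL/hr = 8.901418 hr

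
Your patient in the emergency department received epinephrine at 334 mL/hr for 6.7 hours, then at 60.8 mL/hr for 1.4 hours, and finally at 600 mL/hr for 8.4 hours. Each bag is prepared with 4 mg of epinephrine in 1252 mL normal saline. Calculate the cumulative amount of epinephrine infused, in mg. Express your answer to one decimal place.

Concentration = 4 mg ÷ 1252 mL = 0.003194888 mg/mL
Stage 1: 334 mL/hr × 6.7 hr = 2237.8 mL → 2237.8 mL × 0.003194888 mg/mL = 7.149521 mg
Stage 2: 60.8 mL/hr × 1.4 hr = 85.12 mL → 85.12 mL × 0.003194888 mg/mL = 0.2719489 mg
Stage 3: 600 mL/hr × 8.4 hr = 5040 mL → 5040 mL × 0.003194888 mg/mL = 16.10224 mg
Total = 7.149521 + 0.2719489 + 16.10224 = 23.52371 mg

23.5 mg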